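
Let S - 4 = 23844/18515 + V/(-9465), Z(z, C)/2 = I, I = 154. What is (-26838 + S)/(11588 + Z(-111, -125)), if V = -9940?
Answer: -470210051959/208470827460 ≈ -2.2555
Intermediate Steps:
Z(z, C) = 308 (Z(z, C) = 2*154 = 308)
S = 222140092/35048895 (S = 4 + (23844/18515 - 9940/(-9465)) = 4 + (23844*(1/18515) - 9940*(-1/9465)) = 4 + (23844/18515 + 1988/1893) = 4 + 81944512/35048895 = 222140092/35048895 ≈ 6.3380)
(-26838 + S)/(11588 + Z(-111, -125)) = (-26838 + 222140092/35048895)/(11588 + 308) = -940420103918/35048895/11896 = -940420103918/35048895*1/11896 = -470210051959/208470827460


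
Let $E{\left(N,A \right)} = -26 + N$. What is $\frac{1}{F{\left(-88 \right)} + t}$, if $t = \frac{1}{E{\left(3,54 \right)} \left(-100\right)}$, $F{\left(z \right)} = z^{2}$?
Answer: $\frac{2300}{17811201} \approx 0.00012913$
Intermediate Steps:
$t = \frac{1}{2300}$ ($t = \frac{1}{\left(-26 + 3\right) \left(-100\right)} = \frac{1}{-23} \left(- \frac{1}{100}\right) = \left(- \frac{1}{23}\right) \left(- \frac{1}{100}\right) = \frac{1}{2300} \approx 0.00043478$)
$\frac{1}{F{\left(-88 \right)} + t} = \frac{1}{\left(-88\right)^{2} + \frac{1}{2300}} = \frac{1}{7744 + \frac{1}{2300}} = \frac{1}{\frac{17811201}{2300}} = \frac{2300}{17811201}$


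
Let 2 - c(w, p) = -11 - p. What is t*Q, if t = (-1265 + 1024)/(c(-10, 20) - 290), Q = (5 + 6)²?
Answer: 29161/257 ≈ 113.47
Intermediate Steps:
c(w, p) = 13 + p (c(w, p) = 2 - (-11 - p) = 2 + (11 + p) = 13 + p)
Q = 121 (Q = 11² = 121)
t = 241/257 (t = (-1265 + 1024)/((13 + 20) - 290) = -241/(33 - 290) = -241/(-257) = -241*(-1/257) = 241/257 ≈ 0.93774)
t*Q = (241/257)*121 = 29161/257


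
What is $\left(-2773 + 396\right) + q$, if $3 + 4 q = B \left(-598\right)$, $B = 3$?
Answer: $- \frac{11305}{4} \approx -2826.3$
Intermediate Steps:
$q = - \frac{1797}{4}$ ($q = - \frac{3}{4} + \frac{3 \left(-598\right)}{4} = - \frac{3}{4} + \frac{1}{4} \left(-1794\right) = - \frac{3}{4} - \frac{897}{2} = - \frac{1797}{4} \approx -449.25$)
$\left(-2773 + 396\right) + q = \left(-2773 + 396\right) - \frac{1797}{4} = -2377 - \frac{1797}{4} = - \frac{11305}{4}$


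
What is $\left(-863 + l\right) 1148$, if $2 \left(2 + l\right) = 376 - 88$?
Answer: $-827708$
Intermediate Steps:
$l = 142$ ($l = -2 + \frac{376 - 88}{2} = -2 + \frac{1}{2} \cdot 288 = -2 + 144 = 142$)
$\left(-863 + l\right) 1148 = \left(-863 + 142\right) 1148 = \left(-721\right) 1148 = -827708$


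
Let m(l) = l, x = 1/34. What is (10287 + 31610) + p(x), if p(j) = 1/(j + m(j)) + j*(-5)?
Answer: 1425071/34 ≈ 41914.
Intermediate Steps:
x = 1/34 ≈ 0.029412
p(j) = 1/(2*j) - 5*j (p(j) = 1/(j + j) + j*(-5) = 1/(2*j) - 5*j)
(10287 + 31610) + p(x) = (10287 + 31610) + (1/(2*(1/34)) - 5*1/34) = 41897 + ((½)*34 - 5/34) = 41897 + (17 - 5/34) = 41897 + 573/34 = 1425071/34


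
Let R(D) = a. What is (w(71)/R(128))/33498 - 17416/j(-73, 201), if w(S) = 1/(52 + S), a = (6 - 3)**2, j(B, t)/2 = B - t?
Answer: 161456273381/5080273182 ≈ 31.781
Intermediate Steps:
j(B, t) = -2*t + 2*B (j(B, t) = 2*(B - t) = -2*t + 2*B)
a = 9 (a = 3**2 = 9)
R(D) = 9
(w(71)/R(128))/33498 - 17416/j(-73, 201) = (1/((52 + 71)*9))/33498 - 17416/(-2*201 + 2*(-73)) = ((1/9)/123)*(1/33498) - 17416/(-402 - 146) = ((1/123)*(1/9))*(1/33498) - 17416/(-548) = (1/1107)*(1/33498) - 17416*(-1/548) = 1/37082286 + 4354/137 = 161456273381/5080273182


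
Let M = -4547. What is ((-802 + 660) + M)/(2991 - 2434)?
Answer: -4689/557 ≈ -8.4183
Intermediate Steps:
((-802 + 660) + M)/(2991 - 2434) = ((-802 + 660) - 4547)/(2991 - 2434) = (-142 - 4547)/557 = -4689*1/557 = -4689/557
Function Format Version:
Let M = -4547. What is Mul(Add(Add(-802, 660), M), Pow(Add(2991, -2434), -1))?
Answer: Rational(-4689, 557) ≈ -8.4183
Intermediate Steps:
Mul(Add(Add(-802, 660), M), Pow(Add(2991, -2434), -1)) = Mul(Add(Add(-802, 660), -4547), Pow(Add(2991, -2434), -1)) = Mul(Add(-142, -4547), Pow(557, -1)) = Mul(-4689, Rational(1, 557)) = Rational(-4689, 557)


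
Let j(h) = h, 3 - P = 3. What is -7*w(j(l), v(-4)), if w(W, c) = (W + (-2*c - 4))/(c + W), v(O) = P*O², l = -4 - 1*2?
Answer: -35/3 ≈ -11.667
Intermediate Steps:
P = 0 (P = 3 - 1*3 = 3 - 3 = 0)
l = -6 (l = -4 - 2 = -6)
v(O) = 0 (v(O) = 0*O² = 0)
w(W, c) = (-4 + W - 2*c)/(W + c) (w(W, c) = (W + (-4 - 2*c))/(W + c) = (-4 + W - 2*c)/(W + c))
-7*w(j(l), v(-4)) = -7*(-4 - 6 - 2*0)/(-6 + 0) = -7*(-4 - 6 + 0)/(-6) = -(-7)*(-10)/6 = -7*5/3 = -35/3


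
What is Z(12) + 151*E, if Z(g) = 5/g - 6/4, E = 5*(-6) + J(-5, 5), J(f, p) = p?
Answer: -45313/12 ≈ -3776.1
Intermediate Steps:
E = -25 (E = 5*(-6) + 5 = -30 + 5 = -25)
Z(g) = -3/2 + 5/g (Z(g) = 5/g - 6*¼ = 5/g - 3/2 = -3/2 + 5/g)
Z(12) + 151*E = (-3/2 + 5/12) + 151*(-25) = (-3/2 + 5*(1/12)) - 3775 = (-3/2 + 5/12) - 3775 = -13/12 - 3775 = -45313/12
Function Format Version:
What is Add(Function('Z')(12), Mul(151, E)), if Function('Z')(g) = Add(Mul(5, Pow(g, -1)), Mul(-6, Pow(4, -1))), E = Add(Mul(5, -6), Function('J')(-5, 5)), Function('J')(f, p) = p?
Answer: Rational(-45313, 12) ≈ -3776.1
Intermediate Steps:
E = -25 (E = Add(Mul(5, -6), 5) = Add(-30, 5) = -25)
Function('Z')(g) = Add(Rational(-3, 2), Mul(5, Pow(g, -1))) (Function('Z')(g) = Add(Mul(5, Pow(g, -1)), Mul(-6, Rational(1, 4))) = Add(Mul(5, Pow(g, -1)), Rational(-3, 2)) = Add(Rational(-3, 2), Mul(5, Pow(g, -1))))
Add(Function('Z')(12), Mul(151, E)) = Add(Add(Rational(-3, 2), Mul(5, Pow(12, -1))), Mul(151, -25)) = Add(Add(Rational(-3, 2), Mul(5, Rational(1, 12))), -3775) = Add(Add(Rational(-3, 2), Rational(5, 12)), -3775) = Add(Rational(-13, 12), -3775) = Rational(-45313, 12)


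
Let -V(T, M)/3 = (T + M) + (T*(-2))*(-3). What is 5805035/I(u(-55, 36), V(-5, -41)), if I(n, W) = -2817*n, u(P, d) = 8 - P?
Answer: -5805035/177471 ≈ -32.710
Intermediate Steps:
V(T, M) = -21*T - 3*M (V(T, M) = -3*((T + M) + (T*(-2))*(-3)) = -3*((M + T) - 2*T*(-3)) = -3*((M + T) + 6*T) = -3*(M + 7*T) = -21*T - 3*M)
5805035/I(u(-55, 36), V(-5, -41)) = 5805035/((-2817*(8 - 1*(-55)))) = 5805035/((-2817*(8 + 55))) = 5805035/((-2817*63)) = 5805035/(-177471) = 5805035*(-1/177471) = -5805035/177471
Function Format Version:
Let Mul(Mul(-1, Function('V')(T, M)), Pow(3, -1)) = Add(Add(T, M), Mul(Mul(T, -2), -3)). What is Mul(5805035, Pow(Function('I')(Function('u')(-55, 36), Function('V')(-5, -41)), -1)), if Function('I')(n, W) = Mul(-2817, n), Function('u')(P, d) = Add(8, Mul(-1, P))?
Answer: Rational(-5805035, 177471) ≈ -32.710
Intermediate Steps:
Function('V')(T, M) = Add(Mul(-21, T), Mul(-3, M)) (Function('V')(T, M) = Mul(-3, Add(Add(T, M), Mul(Mul(T, -2), -3))) = Mul(-3, Add(Add(M, T), Mul(Mul(-2, T), -3))) = Mul(-3, Add(Add(M, T), Mul(6, T))) = Mul(-3, Add(M, Mul(7, T))) = Add(Mul(-21, T), Mul(-3, M)))
Mul(5805035, Pow(Function('I')(Function('u')(-55, 36), Function('V')(-5, -41)), -1)) = Mul(5805035, Pow(Mul(-2817, Add(8, Mul(-1, -55))), -1)) = Mul(5805035, Pow(Mul(-2817, Add(8, 55)), -1)) = Mul(5805035, Pow(Mul(-2817, 63), -1)) = Mul(5805035, Pow(-177471, -1)) = Mul(5805035, Rational(-1, 177471)) = Rational(-5805035, 177471)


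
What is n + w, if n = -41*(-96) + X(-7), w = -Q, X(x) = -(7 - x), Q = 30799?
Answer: -26877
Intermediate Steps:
X(x) = -7 + x
w = -30799 (w = -1*30799 = -30799)
n = 3922 (n = -41*(-96) + (-7 - 7) = 3936 - 14 = 3922)
n + w = 3922 - 30799 = -26877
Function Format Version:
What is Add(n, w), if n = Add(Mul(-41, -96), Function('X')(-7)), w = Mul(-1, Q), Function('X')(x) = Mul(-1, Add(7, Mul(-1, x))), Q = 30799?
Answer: -26877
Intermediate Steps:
Function('X')(x) = Add(-7, x)
w = -30799 (w = Mul(-1, 30799) = -30799)
n = 3922 (n = Add(Mul(-41, -96), Add(-7, -7)) = Add(3936, -14) = 3922)
Add(n, w) = Add(3922, -30799) = -26877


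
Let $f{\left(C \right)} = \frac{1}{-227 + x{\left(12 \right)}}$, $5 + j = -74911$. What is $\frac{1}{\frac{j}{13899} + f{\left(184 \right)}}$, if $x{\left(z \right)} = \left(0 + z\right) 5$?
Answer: $- \frac{773711}{4174957} \approx -0.18532$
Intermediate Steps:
$j = -74916$ ($j = -5 - 74911 = -74916$)
$x{\left(z \right)} = 5 z$ ($x{\left(z \right)} = z 5 = 5 z$)
$f{\left(C \right)} = - \frac{1}{167}$ ($f{\left(C \right)} = \frac{1}{-227 + 5 \cdot 12} = \frac{1}{-227 + 60} = \frac{1}{-167} = - \frac{1}{167}$)
$\frac{1}{\frac{j}{13899} + f{\left(184 \right)}} = \frac{1}{- \frac{74916}{13899} - \frac{1}{167}} = \frac{1}{\left(-74916\right) \frac{1}{13899} - \frac{1}{167}} = \frac{1}{- \frac{24972}{4633} - \frac{1}{167}} = \frac{1}{- \frac{4174957}{773711}} = - \frac{773711}{4174957}$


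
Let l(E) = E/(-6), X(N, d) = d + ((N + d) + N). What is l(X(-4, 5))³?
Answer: -1/27 ≈ -0.037037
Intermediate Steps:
X(N, d) = 2*N + 2*d (X(N, d) = d + (d + 2*N) = 2*N + 2*d)
l(E) = -E/6 (l(E) = E*(-⅙) = -E/6)
l(X(-4, 5))³ = (-(2*(-4) + 2*5)/6)³ = (-(-8 + 10)/6)³ = (-⅙*2)³ = (-⅓)³ = -1/27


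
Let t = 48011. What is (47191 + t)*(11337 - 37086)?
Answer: -2451356298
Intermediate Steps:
(47191 + t)*(11337 - 37086) = (47191 + 48011)*(11337 - 37086) = 95202*(-25749) = -2451356298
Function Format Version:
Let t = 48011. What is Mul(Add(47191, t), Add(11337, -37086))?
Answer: -2451356298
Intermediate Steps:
Mul(Add(47191, t), Add(11337, -37086)) = Mul(Add(47191, 48011), Add(11337, -37086)) = Mul(95202, -25749) = -2451356298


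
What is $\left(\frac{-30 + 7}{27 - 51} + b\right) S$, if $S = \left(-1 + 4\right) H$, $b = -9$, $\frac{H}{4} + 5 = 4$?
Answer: $\frac{193}{2} \approx 96.5$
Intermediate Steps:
$H = -4$ ($H = -20 + 4 \cdot 4 = -20 + 16 = -4$)
$S = -12$ ($S = \left(-1 + 4\right) \left(-4\right) = 3 \left(-4\right) = -12$)
$\left(\frac{-30 + 7}{27 - 51} + b\right) S = \left(\frac{-30 + 7}{27 - 51} - 9\right) \left(-12\right) = \left(- \frac{23}{-24} - 9\right) \left(-12\right) = \left(\left(-23\right) \left(- \frac{1}{24}\right) - 9\right) \left(-12\right) = \left(\frac{23}{24} - 9\right) \left(-12\right) = \left(- \frac{193}{24}\right) \left(-12\right) = \frac{193}{2}$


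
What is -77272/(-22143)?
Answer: 77272/22143 ≈ 3.4897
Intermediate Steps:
-77272/(-22143) = -77272*(-1)/22143 = -1*(-77272/22143) = 77272/22143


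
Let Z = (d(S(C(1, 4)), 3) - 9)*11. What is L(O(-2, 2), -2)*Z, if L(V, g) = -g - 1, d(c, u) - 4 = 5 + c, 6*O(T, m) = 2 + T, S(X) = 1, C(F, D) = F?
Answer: 11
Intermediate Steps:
O(T, m) = ⅓ + T/6 (O(T, m) = (2 + T)/6 = ⅓ + T/6)
d(c, u) = 9 + c (d(c, u) = 4 + (5 + c) = 9 + c)
L(V, g) = -1 - g
Z = 11 (Z = ((9 + 1) - 9)*11 = (10 - 9)*11 = 1*11 = 11)
L(O(-2, 2), -2)*Z = (-1 - 1*(-2))*11 = (-1 + 2)*11 = 1*11 = 11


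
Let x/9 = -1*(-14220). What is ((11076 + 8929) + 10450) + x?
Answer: 158435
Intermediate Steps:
x = 127980 (x = 9*(-1*(-14220)) = 9*14220 = 127980)
((11076 + 8929) + 10450) + x = ((11076 + 8929) + 10450) + 127980 = (20005 + 10450) + 127980 = 30455 + 127980 = 158435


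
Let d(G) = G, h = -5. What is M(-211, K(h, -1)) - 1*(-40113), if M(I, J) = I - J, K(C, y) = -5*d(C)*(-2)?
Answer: 39952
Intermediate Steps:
K(C, y) = 10*C (K(C, y) = -5*C*(-2) = 10*C)
M(-211, K(h, -1)) - 1*(-40113) = (-211 - 10*(-5)) - 1*(-40113) = (-211 - 1*(-50)) + 40113 = (-211 + 50) + 40113 = -161 + 40113 = 39952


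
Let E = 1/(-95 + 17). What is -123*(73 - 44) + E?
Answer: -278227/78 ≈ -3567.0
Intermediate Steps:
E = -1/78 (E = 1/(-78) = -1/78 ≈ -0.012821)
-123*(73 - 44) + E = -123*(73 - 44) - 1/78 = -123*29 - 1/78 = -3567 - 1/78 = -278227/78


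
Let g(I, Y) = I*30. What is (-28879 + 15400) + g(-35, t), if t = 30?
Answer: -14529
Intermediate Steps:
g(I, Y) = 30*I
(-28879 + 15400) + g(-35, t) = (-28879 + 15400) + 30*(-35) = -13479 - 1050 = -14529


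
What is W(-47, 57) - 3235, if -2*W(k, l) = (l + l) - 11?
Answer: -6573/2 ≈ -3286.5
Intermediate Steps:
W(k, l) = 11/2 - l (W(k, l) = -((l + l) - 11)/2 = -(2*l - 11)/2 = -(-11 + 2*l)/2 = 11/2 - l)
W(-47, 57) - 3235 = (11/2 - 1*57) - 3235 = (11/2 - 57) - 3235 = -103/2 - 3235 = -6573/2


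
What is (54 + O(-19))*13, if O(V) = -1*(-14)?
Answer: 884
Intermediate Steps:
O(V) = 14
(54 + O(-19))*13 = (54 + 14)*13 = 68*13 = 884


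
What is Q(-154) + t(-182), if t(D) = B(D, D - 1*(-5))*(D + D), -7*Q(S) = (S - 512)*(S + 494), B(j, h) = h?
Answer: 677436/7 ≈ 96777.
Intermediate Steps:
Q(S) = -(-512 + S)*(494 + S)/7 (Q(S) = -(S - 512)*(S + 494)/7 = -(-512 + S)*(494 + S)/7)
t(D) = 2*D*(5 + D) (t(D) = (D - 1*(-5))*(D + D) = (D + 5)*(2*D) = (5 + D)*(2*D) = 2*D*(5 + D))
Q(-154) + t(-182) = (252928/7 - ⅐*(-154)² + (18/7)*(-154)) + 2*(-182)*(5 - 182) = (252928/7 - ⅐*23716 - 396) + 2*(-182)*(-177) = (252928/7 - 3388 - 396) + 64428 = 226440/7 + 64428 = 677436/7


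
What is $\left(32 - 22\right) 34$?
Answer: $340$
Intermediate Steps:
$\left(32 - 22\right) 34 = 10 \cdot 34 = 340$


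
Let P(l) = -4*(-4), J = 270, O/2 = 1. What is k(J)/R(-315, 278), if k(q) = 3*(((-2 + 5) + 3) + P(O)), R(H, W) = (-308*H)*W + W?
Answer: 33/13485919 ≈ 2.4470e-6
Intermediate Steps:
O = 2 (O = 2*1 = 2)
P(l) = 16
R(H, W) = W - 308*H*W (R(H, W) = -308*H*W + W = W - 308*H*W)
k(q) = 66 (k(q) = 3*(((-2 + 5) + 3) + 16) = 3*((3 + 3) + 16) = 3*(6 + 16) = 3*22 = 66)
k(J)/R(-315, 278) = 66/((278*(1 - 308*(-315)))) = 66/((278*(1 + 97020))) = 66/((278*97021)) = 66/26971838 = 66*(1/26971838) = 33/13485919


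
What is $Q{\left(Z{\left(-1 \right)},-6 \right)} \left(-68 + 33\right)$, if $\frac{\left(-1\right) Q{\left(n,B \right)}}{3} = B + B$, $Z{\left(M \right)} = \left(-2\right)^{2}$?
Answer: $-1260$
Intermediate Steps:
$Z{\left(M \right)} = 4$
$Q{\left(n,B \right)} = - 6 B$ ($Q{\left(n,B \right)} = - 3 \left(B + B\right) = - 3 \cdot 2 B = - 6 B$)
$Q{\left(Z{\left(-1 \right)},-6 \right)} \left(-68 + 33\right) = \left(-6\right) \left(-6\right) \left(-68 + 33\right) = 36 \left(-35\right) = -1260$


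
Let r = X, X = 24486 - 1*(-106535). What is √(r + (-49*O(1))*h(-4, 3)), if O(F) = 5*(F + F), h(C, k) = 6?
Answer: √128081 ≈ 357.88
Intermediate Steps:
O(F) = 10*F (O(F) = 5*(2*F) = 10*F)
X = 131021 (X = 24486 + 106535 = 131021)
r = 131021
√(r + (-49*O(1))*h(-4, 3)) = √(131021 - 490*6) = √(131021 - 2940) = √128081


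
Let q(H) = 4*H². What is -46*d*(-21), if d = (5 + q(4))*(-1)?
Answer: -66654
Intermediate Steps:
d = -69 (d = (5 + 4*4²)*(-1) = (5 + 4*16)*(-1) = (5 + 64)*(-1) = 69*(-1) = -69)
-46*d*(-21) = -46*(-69)*(-21) = 3174*(-21) = -66654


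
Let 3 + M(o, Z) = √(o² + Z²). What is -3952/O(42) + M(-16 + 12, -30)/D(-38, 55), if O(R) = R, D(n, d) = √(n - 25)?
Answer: -1976/21 + I*√7*(3 - 2*√229)/21 ≈ -94.095 - 3.4351*I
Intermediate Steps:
D(n, d) = √(-25 + n)
M(o, Z) = -3 + √(Z² + o²) (M(o, Z) = -3 + √(o² + Z²) = -3 + √(Z² + o²))
-3952/O(42) + M(-16 + 12, -30)/D(-38, 55) = -3952/42 + (-3 + √((-30)² + (-16 + 12)²))/(√(-25 - 38)) = -3952*1/42 + (-3 + √(900 + (-4)²))/(√(-63)) = -1976/21 + (-3 + √(900 + 16))/((3*I*√7)) = -1976/21 + (-3 + √916)*(-I*√7/21) = -1976/21 + (-3 + 2*√229)*(-I*√7/21) = -1976/21 - I*√7*(-3 + 2*√229)/21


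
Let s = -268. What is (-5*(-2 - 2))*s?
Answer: -5360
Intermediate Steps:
(-5*(-2 - 2))*s = -5*(-2 - 2)*(-268) = -5*(-4)*(-268) = 20*(-268) = -5360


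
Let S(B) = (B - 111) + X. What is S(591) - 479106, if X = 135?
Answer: -478491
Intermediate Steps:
S(B) = 24 + B (S(B) = (B - 111) + 135 = (-111 + B) + 135 = 24 + B)
S(591) - 479106 = (24 + 591) - 479106 = 615 - 479106 = -478491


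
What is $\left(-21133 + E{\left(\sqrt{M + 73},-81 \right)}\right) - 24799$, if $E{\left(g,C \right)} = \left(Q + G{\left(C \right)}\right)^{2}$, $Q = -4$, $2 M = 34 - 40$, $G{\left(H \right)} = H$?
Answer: $-38707$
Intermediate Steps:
$M = -3$ ($M = \frac{34 - 40}{2} = \frac{1}{2} \left(-6\right) = -3$)
$E{\left(g,C \right)} = \left(-4 + C\right)^{2}$
$\left(-21133 + E{\left(\sqrt{M + 73},-81 \right)}\right) - 24799 = \left(-21133 + \left(-4 - 81\right)^{2}\right) - 24799 = \left(-21133 + \left(-85\right)^{2}\right) - 24799 = \left(-21133 + 7225\right) - 24799 = -13908 - 24799 = -38707$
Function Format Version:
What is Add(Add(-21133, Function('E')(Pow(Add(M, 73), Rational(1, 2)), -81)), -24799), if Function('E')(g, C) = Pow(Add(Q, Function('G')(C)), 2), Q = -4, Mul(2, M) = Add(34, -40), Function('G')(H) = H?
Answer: -38707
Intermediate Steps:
M = -3 (M = Mul(Rational(1, 2), Add(34, -40)) = Mul(Rational(1, 2), -6) = -3)
Function('E')(g, C) = Pow(Add(-4, C), 2)
Add(Add(-21133, Function('E')(Pow(Add(M, 73), Rational(1, 2)), -81)), -24799) = Add(Add(-21133, Pow(Add(-4, -81), 2)), -24799) = Add(Add(-21133, Pow(-85, 2)), -24799) = Add(Add(-21133, 7225), -24799) = Add(-13908, -24799) = -38707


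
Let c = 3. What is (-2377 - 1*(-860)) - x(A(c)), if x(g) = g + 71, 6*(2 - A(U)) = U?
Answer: -3179/2 ≈ -1589.5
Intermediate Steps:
A(U) = 2 - U/6
x(g) = 71 + g
(-2377 - 1*(-860)) - x(A(c)) = (-2377 - 1*(-860)) - (71 + (2 - ⅙*3)) = (-2377 + 860) - (71 + (2 - ½)) = -1517 - (71 + 3/2) = -1517 - 1*145/2 = -1517 - 145/2 = -3179/2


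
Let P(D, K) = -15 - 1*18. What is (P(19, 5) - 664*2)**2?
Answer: 1852321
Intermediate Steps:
P(D, K) = -33 (P(D, K) = -15 - 18 = -33)
(P(19, 5) - 664*2)**2 = (-33 - 664*2)**2 = (-33 - 1328)**2 = (-1361)**2 = 1852321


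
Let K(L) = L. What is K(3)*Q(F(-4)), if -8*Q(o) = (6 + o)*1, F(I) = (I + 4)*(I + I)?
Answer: -9/4 ≈ -2.2500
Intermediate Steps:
F(I) = 2*I*(4 + I) (F(I) = (4 + I)*(2*I) = 2*I*(4 + I))
Q(o) = -¾ - o/8 (Q(o) = -(6 + o)/8 = -¾ - o/8)
K(3)*Q(F(-4)) = 3*(-¾ - (-4)*(4 - 4)/4) = 3*(-¾ - (-4)*0/4) = 3*(-¾ - ⅛*0) = 3*(-¾ + 0) = 3*(-¾) = -9/4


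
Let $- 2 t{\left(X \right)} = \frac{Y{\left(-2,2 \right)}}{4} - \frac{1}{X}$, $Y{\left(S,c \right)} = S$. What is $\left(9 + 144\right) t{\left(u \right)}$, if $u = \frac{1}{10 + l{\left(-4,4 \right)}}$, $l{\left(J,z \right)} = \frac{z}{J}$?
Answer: $\frac{2907}{4} \approx 726.75$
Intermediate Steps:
$u = \frac{1}{9}$ ($u = \frac{1}{10 + \frac{4}{-4}} = \frac{1}{10 + 4 \left(- \frac{1}{4}\right)} = \frac{1}{10 - 1} = \frac{1}{9} \approx 0.11111$)
$t{\left(X \right)} = \frac{1}{4} + \frac{1}{2 X}$ ($t{\left(X \right)} = - \frac{- \frac{2}{4} - \frac{1}{X}}{2} = - \frac{\left(-2\right) \frac{1}{4} - \frac{1}{X}}{2} = - \frac{- \frac{1}{2} - \frac{1}{X}}{2} = \frac{1}{4} + \frac{1}{2 X}$)
$\left(9 + 144\right) t{\left(u \right)} = \left(9 + 144\right) \frac{\frac{1}{\frac{1}{9}} \left(2 + \frac{1}{9}\right)}{4} = 153 \cdot \frac{1}{4} \cdot 9 \cdot \frac{19}{9} = 153 \cdot \frac{19}{4} = \frac{2907}{4}$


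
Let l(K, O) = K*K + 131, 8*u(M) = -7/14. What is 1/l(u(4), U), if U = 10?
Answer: 256/33537 ≈ 0.0076334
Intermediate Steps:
u(M) = -1/16 (u(M) = (-7/14)/8 = (-7*1/14)/8 = (⅛)*(-½) = -1/16)
l(K, O) = 131 + K² (l(K, O) = K² + 131 = 131 + K²)
1/l(u(4), U) = 1/(131 + (-1/16)²) = 1/(131 + 1/256) = 1/(33537/256) = 256/33537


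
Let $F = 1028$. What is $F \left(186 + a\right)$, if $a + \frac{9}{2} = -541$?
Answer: $-369566$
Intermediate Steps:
$a = - \frac{1091}{2}$ ($a = - \frac{9}{2} - 541 = - \frac{1091}{2} \approx -545.5$)
$F \left(186 + a\right) = 1028 \left(186 - \frac{1091}{2}\right) = 1028 \left(- \frac{719}{2}\right) = -369566$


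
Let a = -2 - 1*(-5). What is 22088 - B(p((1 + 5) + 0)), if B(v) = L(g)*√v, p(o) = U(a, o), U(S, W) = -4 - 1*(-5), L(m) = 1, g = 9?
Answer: 22087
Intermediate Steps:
a = 3 (a = -2 + 5 = 3)
U(S, W) = 1 (U(S, W) = -4 + 5 = 1)
p(o) = 1
B(v) = √v (B(v) = 1*√v = √v)
22088 - B(p((1 + 5) + 0)) = 22088 - √1 = 22088 - 1*1 = 22088 - 1 = 22087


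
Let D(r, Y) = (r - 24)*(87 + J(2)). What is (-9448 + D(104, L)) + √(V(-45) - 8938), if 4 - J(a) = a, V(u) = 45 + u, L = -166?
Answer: -2328 + I*√8938 ≈ -2328.0 + 94.541*I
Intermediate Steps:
J(a) = 4 - a
D(r, Y) = -2136 + 89*r (D(r, Y) = (r - 24)*(87 + (4 - 1*2)) = (-24 + r)*(87 + (4 - 2)) = (-24 + r)*(87 + 2) = (-24 + r)*89 = -2136 + 89*r)
(-9448 + D(104, L)) + √(V(-45) - 8938) = (-9448 + (-2136 + 89*104)) + √((45 - 45) - 8938) = (-9448 + (-2136 + 9256)) + √(0 - 8938) = (-9448 + 7120) + √(-8938) = -2328 + I*√8938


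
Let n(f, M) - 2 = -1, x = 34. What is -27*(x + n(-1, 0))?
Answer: -945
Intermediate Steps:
n(f, M) = 1 (n(f, M) = 2 - 1 = 1)
-27*(x + n(-1, 0)) = -27*(34 + 1) = -27*35 = -945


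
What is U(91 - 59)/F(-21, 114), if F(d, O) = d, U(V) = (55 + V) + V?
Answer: -17/3 ≈ -5.6667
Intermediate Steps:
U(V) = 55 + 2*V
U(91 - 59)/F(-21, 114) = (55 + 2*(91 - 59))/(-21) = (55 + 2*32)*(-1/21) = (55 + 64)*(-1/21) = 119*(-1/21) = -17/3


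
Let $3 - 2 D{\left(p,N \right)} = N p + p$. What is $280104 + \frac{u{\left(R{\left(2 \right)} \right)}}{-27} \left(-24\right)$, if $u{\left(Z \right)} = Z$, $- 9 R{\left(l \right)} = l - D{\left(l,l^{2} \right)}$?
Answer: $\frac{22688380}{81} \approx 2.801 \cdot 10^{5}$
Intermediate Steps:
$D{\left(p,N \right)} = \frac{3}{2} - \frac{p}{2} - \frac{N p}{2}$ ($D{\left(p,N \right)} = \frac{3}{2} - \frac{N p + p}{2} = \frac{3}{2} - \frac{p + N p}{2} = \frac{3}{2} - \left(\frac{p}{2} + \frac{N p}{2}\right) = \frac{3}{2} - \frac{p}{2} - \frac{N p}{2}$)
$R{\left(l \right)} = \frac{1}{6} - \frac{l}{6} - \frac{l^{3}}{18}$ ($R{\left(l \right)} = - \frac{l - \left(\frac{3}{2} - \frac{l}{2} - \frac{l^{2} l}{2}\right)}{9} = - \frac{l - \left(\frac{3}{2} - \frac{l}{2} - \frac{l^{3}}{2}\right)}{9} = - \frac{l + \left(- \frac{3}{2} + \frac{l}{2} + \frac{l^{3}}{2}\right)}{9} = - \frac{- \frac{3}{2} + \frac{l^{3}}{2} + \frac{3 l}{2}}{9} = \frac{1}{6} - \frac{l}{6} - \frac{l^{3}}{18}$)
$280104 + \frac{u{\left(R{\left(2 \right)} \right)}}{-27} \left(-24\right) = 280104 + \frac{\frac{1}{6} - \frac{1}{3} - \frac{2^{3}}{18}}{-27} \left(-24\right) = 280104 + - \frac{\frac{1}{6} - \frac{1}{3} - \frac{4}{9}}{27} \left(-24\right) = 280104 + \left(- \frac{1}{27}\right) \left(- \frac{11}{18}\right) \left(-24\right) = 280104 + \frac{11}{486} \left(-24\right) = 280104 - \frac{44}{81} = \frac{22688380}{81}$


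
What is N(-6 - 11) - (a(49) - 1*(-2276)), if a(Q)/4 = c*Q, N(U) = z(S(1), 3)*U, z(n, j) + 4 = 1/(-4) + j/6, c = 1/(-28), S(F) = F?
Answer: -8821/4 ≈ -2205.3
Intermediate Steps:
c = -1/28 ≈ -0.035714
z(n, j) = -17/4 + j/6 (z(n, j) = -4 + (1/(-4) + j/6) = -4 + (1*(-1/4) + j*(1/6)) = -4 + (-1/4 + j/6) = -17/4 + j/6)
N(U) = -15*U/4 (N(U) = (-17/4 + (1/6)*3)*U = (-17/4 + 1/2)*U = -15*U/4)
a(Q) = -Q/7 (a(Q) = 4*(-Q/28) = -Q/7)
N(-6 - 11) - (a(49) - 1*(-2276)) = -15*(-6 - 11)/4 - (-1/7*49 - 1*(-2276)) = -15/4*(-17) - (-7 + 2276) = 255/4 - 1*2269 = 255/4 - 2269 = -8821/4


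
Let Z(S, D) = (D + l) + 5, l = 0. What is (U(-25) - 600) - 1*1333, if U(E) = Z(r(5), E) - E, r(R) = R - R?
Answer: -1928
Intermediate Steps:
r(R) = 0
Z(S, D) = 5 + D (Z(S, D) = (D + 0) + 5 = D + 5 = 5 + D)
U(E) = 5 (U(E) = (5 + E) - E = 5)
(U(-25) - 600) - 1*1333 = (5 - 600) - 1*1333 = -595 - 1333 = -1928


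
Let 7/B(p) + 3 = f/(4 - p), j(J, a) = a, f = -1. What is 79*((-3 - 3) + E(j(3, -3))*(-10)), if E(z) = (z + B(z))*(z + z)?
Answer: -277764/11 ≈ -25251.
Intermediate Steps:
B(p) = 7/(-3 - 1/(4 - p))
E(z) = 2*z*(z + 7*(4 - z)/(-13 + 3*z)) (E(z) = (z + 7*(4 - z)/(-13 + 3*z))*(z + z) = (z + 7*(4 - z)/(-13 + 3*z))*(2*z) = 2*z*(z + 7*(4 - z)/(-13 + 3*z)))
79*((-3 - 3) + E(j(3, -3))*(-10)) = 79*((-3 - 3) + (2*(-3)*(28 - 20*(-3) + 3*(-3)²)/(-13 + 3*(-3)))*(-10)) = 79*(-6 + (2*(-3)*(28 + 60 + 3*9)/(-13 - 9))*(-10)) = 79*(-6 + (2*(-3)*(28 + 60 + 27)/(-22))*(-10)) = 79*(-6 + (2*(-3)*(-1/22)*115)*(-10)) = 79*(-6 + (345/11)*(-10)) = 79*(-6 - 3450/11) = 79*(-3516/11) = -277764/11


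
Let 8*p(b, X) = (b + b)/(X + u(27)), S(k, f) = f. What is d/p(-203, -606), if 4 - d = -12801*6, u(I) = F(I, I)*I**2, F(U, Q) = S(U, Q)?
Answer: -5861217480/203 ≈ -2.8873e+7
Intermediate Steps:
F(U, Q) = Q
u(I) = I**3 (u(I) = I*I**2 = I**3)
p(b, X) = b/(4*(19683 + X)) (p(b, X) = ((b + b)/(X + 27**3))/8 = ((2*b)/(X + 19683))/8 = ((2*b)/(19683 + X))/8 = (2*b/(19683 + X))/8 = b/(4*(19683 + X)))
d = 76810 (d = 4 - (-12801)*6 = 4 - 1*(-76806) = 4 + 76806 = 76810)
d/p(-203, -606) = 76810/(((1/4)*(-203)/(19683 - 606))) = 76810/(((1/4)*(-203)/19077)) = 76810/(((1/4)*(-203)*(1/19077))) = 76810/(-203/76308) = 76810*(-76308/203) = -5861217480/203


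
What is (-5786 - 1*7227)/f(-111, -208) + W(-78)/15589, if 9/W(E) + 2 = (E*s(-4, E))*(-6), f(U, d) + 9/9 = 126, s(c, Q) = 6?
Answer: -569224196417/5467841750 ≈ -104.10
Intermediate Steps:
f(U, d) = 125 (f(U, d) = -1 + 126 = 125)
W(E) = 9/(-2 - 36*E) (W(E) = 9/(-2 + (E*6)*(-6)) = 9/(-2 + (6*E)*(-6)) = 9/(-2 - 36*E))
(-5786 - 1*7227)/f(-111, -208) + W(-78)/15589 = (-5786 - 1*7227)/125 - 9/(2 + 36*(-78))/15589 = (-5786 - 7227)*(1/125) - 9/(2 - 2808)*(1/15589) = -13013*1/125 - 9/(-2806)*(1/15589) = -13013/125 - 9*(-1/2806)*(1/15589) = -13013/125 + (9/2806)*(1/15589) = -13013/125 + 9/43742734 = -569224196417/5467841750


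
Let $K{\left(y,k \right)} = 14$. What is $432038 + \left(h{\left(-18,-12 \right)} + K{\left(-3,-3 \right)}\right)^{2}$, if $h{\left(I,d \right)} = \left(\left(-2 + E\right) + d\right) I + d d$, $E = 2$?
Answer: $571914$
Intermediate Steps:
$h{\left(I,d \right)} = d^{2} + I d$ ($h{\left(I,d \right)} = \left(\left(-2 + 2\right) + d\right) I + d d = \left(0 + d\right) I + d^{2} = d I + d^{2} = I d + d^{2} = d^{2} + I d$)
$432038 + \left(h{\left(-18,-12 \right)} + K{\left(-3,-3 \right)}\right)^{2} = 432038 + \left(- 12 \left(-18 - 12\right) + 14\right)^{2} = 432038 + \left(\left(-12\right) \left(-30\right) + 14\right)^{2} = 432038 + \left(360 + 14\right)^{2} = 432038 + 374^{2} = 432038 + 139876 = 571914$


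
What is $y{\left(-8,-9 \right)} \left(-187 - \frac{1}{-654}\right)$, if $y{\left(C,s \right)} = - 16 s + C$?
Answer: $- \frac{8316196}{327} \approx -25432.0$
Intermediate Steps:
$y{\left(C,s \right)} = C - 16 s$
$y{\left(-8,-9 \right)} \left(-187 - \frac{1}{-654}\right) = \left(-8 - -144\right) \left(-187 - \frac{1}{-654}\right) = \left(-8 + 144\right) \left(-187 - - \frac{1}{654}\right) = 136 \left(-187 + \frac{1}{654}\right) = 136 \left(- \frac{122297}{654}\right) = - \frac{8316196}{327}$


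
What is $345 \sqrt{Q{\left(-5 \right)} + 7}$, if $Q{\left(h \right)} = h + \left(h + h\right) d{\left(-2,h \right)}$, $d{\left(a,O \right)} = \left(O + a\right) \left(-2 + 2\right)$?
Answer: $345 \sqrt{2} \approx 487.9$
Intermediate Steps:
$d{\left(a,O \right)} = 0$ ($d{\left(a,O \right)} = \left(O + a\right) 0 = 0$)
$Q{\left(h \right)} = h$ ($Q{\left(h \right)} = h + \left(h + h\right) 0 = h + 2 h 0 = h + 0 = h$)
$345 \sqrt{Q{\left(-5 \right)} + 7} = 345 \sqrt{-5 + 7} = 345 \sqrt{2}$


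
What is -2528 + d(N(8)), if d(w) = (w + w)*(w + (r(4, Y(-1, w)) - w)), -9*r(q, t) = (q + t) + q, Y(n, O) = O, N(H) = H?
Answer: -23008/9 ≈ -2556.4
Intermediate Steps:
r(q, t) = -2*q/9 - t/9 (r(q, t) = -((q + t) + q)/9 = -(t + 2*q)/9 = -2*q/9 - t/9)
d(w) = 2*w*(-8/9 - w/9) (d(w) = (w + w)*(w + ((-2/9*4 - w/9) - w)) = (2*w)*(w + ((-8/9 - w/9) - w)) = (2*w)*(w + (-8/9 - 10*w/9)) = (2*w)*(-8/9 - w/9) = 2*w*(-8/9 - w/9))
-2528 + d(N(8)) = -2528 - 2/9*8*(8 + 8) = -2528 - 2/9*8*16 = -2528 - 256/9 = -23008/9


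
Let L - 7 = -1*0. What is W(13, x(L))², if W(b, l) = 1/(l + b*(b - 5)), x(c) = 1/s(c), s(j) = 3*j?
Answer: 441/4774225 ≈ 9.2371e-5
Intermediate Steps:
L = 7 (L = 7 - 1*0 = 7 + 0 = 7)
x(c) = 1/(3*c)
W(b, l) = 1/(l + b*(-5 + b))
W(13, x(L))² = (1/((⅓)/7 + 13² - 5*13))² = (1/((⅓)*(⅐) + 169 - 65))² = (1/(1/21 + 169 - 65))² = (1/(2185/21))² = (21/2185)² = 441/4774225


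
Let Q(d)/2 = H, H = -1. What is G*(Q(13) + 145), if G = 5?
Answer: 715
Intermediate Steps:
Q(d) = -2 (Q(d) = 2*(-1) = -2)
G*(Q(13) + 145) = 5*(-2 + 145) = 5*143 = 715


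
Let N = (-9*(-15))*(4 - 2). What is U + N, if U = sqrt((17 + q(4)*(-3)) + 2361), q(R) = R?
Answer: 270 + 13*sqrt(14) ≈ 318.64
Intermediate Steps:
N = 270 (N = 135*2 = 270)
U = 13*sqrt(14) (U = sqrt((17 + 4*(-3)) + 2361) = sqrt((17 - 12) + 2361) = sqrt(5 + 2361) = sqrt(2366) = 13*sqrt(14) ≈ 48.642)
U + N = 13*sqrt(14) + 270 = 270 + 13*sqrt(14)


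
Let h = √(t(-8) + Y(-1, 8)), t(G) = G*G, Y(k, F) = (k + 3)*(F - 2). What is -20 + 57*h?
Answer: -20 + 114*√19 ≈ 476.91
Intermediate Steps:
Y(k, F) = (-2 + F)*(3 + k) (Y(k, F) = (3 + k)*(-2 + F) = (-2 + F)*(3 + k))
t(G) = G²
h = 2*√19 (h = √((-8)² + (-6 - 2*(-1) + 3*8 + 8*(-1))) = √(64 + (-6 + 2 + 24 - 8)) = √(64 + 12) = √76 = 2*√19 ≈ 8.7178)
-20 + 57*h = -20 + 57*(2*√19) = -20 + 114*√19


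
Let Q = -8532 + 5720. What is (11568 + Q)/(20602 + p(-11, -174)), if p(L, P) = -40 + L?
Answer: 8756/20551 ≈ 0.42606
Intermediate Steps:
Q = -2812
(11568 + Q)/(20602 + p(-11, -174)) = (11568 - 2812)/(20602 + (-40 - 11)) = 8756/(20602 - 51) = 8756/20551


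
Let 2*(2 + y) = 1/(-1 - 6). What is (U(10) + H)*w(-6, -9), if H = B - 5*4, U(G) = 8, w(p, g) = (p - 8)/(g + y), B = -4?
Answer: -3136/155 ≈ -20.232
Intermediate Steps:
y = -29/14 (y = -2 + 1/(2*(-1 - 6)) = -2 + (½)/(-7) = -2 + (½)*(-⅐) = -2 - 1/14 = -29/14 ≈ -2.0714)
w(p, g) = (-8 + p)/(-29/14 + g) (w(p, g) = (p - 8)/(g - 29/14) = (-8 + p)/(-29/14 + g))
H = -24 (H = -4 - 5*4 = -4 - 20 = -24)
(U(10) + H)*w(-6, -9) = (8 - 24)*(14*(-8 - 6)/(-29 + 14*(-9))) = -224*(-14)/(-29 - 126) = -224*(-14)/(-155) = -224*(-1)*(-14)/155 = -16*196/155 = -3136/155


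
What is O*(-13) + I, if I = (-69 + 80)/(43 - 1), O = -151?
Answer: 82457/42 ≈ 1963.3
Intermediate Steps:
I = 11/42 ≈ 0.26190
O*(-13) + I = -151*(-13) + 11/42 = 1963 + 11/42 = 82457/42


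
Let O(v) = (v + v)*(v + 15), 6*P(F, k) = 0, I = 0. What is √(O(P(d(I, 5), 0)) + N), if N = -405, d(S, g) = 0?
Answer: 9*I*√5 ≈ 20.125*I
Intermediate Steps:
P(F, k) = 0 (P(F, k) = (⅙)*0 = 0)
O(v) = 2*v*(15 + v) (O(v) = (2*v)*(15 + v) = 2*v*(15 + v))
√(O(P(d(I, 5), 0)) + N) = √(2*0*(15 + 0) - 405) = √(2*0*15 - 405) = √(0 - 405) = √(-405) = 9*I*√5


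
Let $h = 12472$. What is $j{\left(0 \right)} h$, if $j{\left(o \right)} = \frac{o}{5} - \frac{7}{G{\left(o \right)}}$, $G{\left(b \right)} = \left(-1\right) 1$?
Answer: $87304$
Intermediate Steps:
$G{\left(b \right)} = -1$
$j{\left(o \right)} = 7 + \frac{o}{5}$ ($j{\left(o \right)} = \frac{o}{5} - \frac{7}{-1} = o \frac{1}{5} - -7 = \frac{o}{5} + 7 = 7 + \frac{o}{5}$)
$j{\left(0 \right)} h = \left(7 + \frac{1}{5} \cdot 0\right) 12472 = \left(7 + 0\right) 12472 = 7 \cdot 12472 = 87304$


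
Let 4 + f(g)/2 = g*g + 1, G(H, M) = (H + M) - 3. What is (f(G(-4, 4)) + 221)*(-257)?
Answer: -59881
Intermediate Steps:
G(H, M) = -3 + H + M
f(g) = -6 + 2*g² (f(g) = -8 + 2*(g*g + 1) = -8 + 2*(g² + 1) = -8 + 2*(1 + g²) = -8 + (2 + 2*g²) = -6 + 2*g²)
(f(G(-4, 4)) + 221)*(-257) = ((-6 + 2*(-3 - 4 + 4)²) + 221)*(-257) = ((-6 + 2*(-3)²) + 221)*(-257) = ((-6 + 2*9) + 221)*(-257) = ((-6 + 18) + 221)*(-257) = (12 + 221)*(-257) = 233*(-257) = -59881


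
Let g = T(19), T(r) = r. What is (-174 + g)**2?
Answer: 24025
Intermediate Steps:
g = 19
(-174 + g)**2 = (-174 + 19)**2 = (-155)**2 = 24025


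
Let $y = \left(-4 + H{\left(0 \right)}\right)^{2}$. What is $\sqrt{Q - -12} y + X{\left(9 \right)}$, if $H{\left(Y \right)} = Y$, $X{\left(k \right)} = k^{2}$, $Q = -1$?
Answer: $81 + 16 \sqrt{11} \approx 134.07$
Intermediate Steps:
$y = 16$ ($y = \left(-4 + 0\right)^{2} = \left(-4\right)^{2} = 16$)
$\sqrt{Q - -12} y + X{\left(9 \right)} = \sqrt{-1 - -12} \cdot 16 + 9^{2} = \sqrt{-1 + 12} \cdot 16 + 81 = \sqrt{11} \cdot 16 + 81 = 16 \sqrt{11} + 81 = 81 + 16 \sqrt{11}$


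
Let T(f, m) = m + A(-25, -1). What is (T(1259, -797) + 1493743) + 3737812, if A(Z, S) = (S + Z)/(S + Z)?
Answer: 5230759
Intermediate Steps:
A(Z, S) = 1
T(f, m) = 1 + m (T(f, m) = m + 1 = 1 + m)
(T(1259, -797) + 1493743) + 3737812 = ((1 - 797) + 1493743) + 3737812 = (-796 + 1493743) + 3737812 = 1492947 + 3737812 = 5230759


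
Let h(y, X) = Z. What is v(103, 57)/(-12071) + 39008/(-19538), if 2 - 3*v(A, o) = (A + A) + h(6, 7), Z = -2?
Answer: -704325014/353764797 ≈ -1.9909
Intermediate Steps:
h(y, X) = -2
v(A, o) = 4/3 - 2*A/3 (v(A, o) = ⅔ - ((A + A) - 2)/3 = ⅔ - (2*A - 2)/3 = ⅔ - (-2 + 2*A)/3 = ⅔ + (⅔ - 2*A/3) = 4/3 - 2*A/3)
v(103, 57)/(-12071) + 39008/(-19538) = (4/3 - ⅔*103)/(-12071) + 39008/(-19538) = (4/3 - 206/3)*(-1/12071) + 39008*(-1/19538) = -202/3*(-1/12071) - 19504/9769 = 202/36213 - 19504/9769 = -704325014/353764797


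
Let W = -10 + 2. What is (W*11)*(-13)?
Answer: 1144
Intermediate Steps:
W = -8
(W*11)*(-13) = -8*11*(-13) = -88*(-13) = 1144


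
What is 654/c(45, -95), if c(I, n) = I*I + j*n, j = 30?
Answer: -218/275 ≈ -0.79273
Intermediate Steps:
c(I, n) = I**2 + 30*n (c(I, n) = I*I + 30*n = I**2 + 30*n)
654/c(45, -95) = 654/(45**2 + 30*(-95)) = 654/(2025 - 2850) = 654/(-825) = 654*(-1/825) = -218/275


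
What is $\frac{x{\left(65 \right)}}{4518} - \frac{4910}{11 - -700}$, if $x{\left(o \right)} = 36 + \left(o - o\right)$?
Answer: $- \frac{1230988}{178461} \approx -6.8978$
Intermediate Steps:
$x{\left(o \right)} = 36$ ($x{\left(o \right)} = 36 + 0 = 36$)
$\frac{x{\left(65 \right)}}{4518} - \frac{4910}{11 - -700} = \frac{36}{4518} - \frac{4910}{11 - -700} = 36 \cdot \frac{1}{4518} - \frac{4910}{11 + 700} = \frac{2}{251} - \frac{4910}{711} = - \frac{1230988}{178461}$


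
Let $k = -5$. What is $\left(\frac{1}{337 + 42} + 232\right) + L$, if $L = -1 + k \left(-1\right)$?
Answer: $\frac{89445}{379} \approx 236.0$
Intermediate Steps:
$L = 4$ ($L = -1 - -5 = -1 + 5 = 4$)
$\left(\frac{1}{337 + 42} + 232\right) + L = \left(\frac{1}{337 + 42} + 232\right) + 4 = \left(\frac{1}{379} + 232\right) + 4 = \frac{87929}{379} + 4 = \frac{89445}{379}$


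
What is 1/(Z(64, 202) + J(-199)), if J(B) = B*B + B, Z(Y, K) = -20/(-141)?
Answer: 141/5555702 ≈ 2.5379e-5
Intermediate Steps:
Z(Y, K) = 20/141 (Z(Y, K) = -20*(-1/141) = 20/141)
J(B) = B + B² (J(B) = B² + B = B + B²)
1/(Z(64, 202) + J(-199)) = 1/(20/141 - 199*(1 - 199)) = 1/(20/141 - 199*(-198)) = 1/(20/141 + 39402) = 1/(5555702/141) = 141/5555702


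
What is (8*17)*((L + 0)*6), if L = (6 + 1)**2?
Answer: 39984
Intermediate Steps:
L = 49 (L = 7**2 = 49)
(8*17)*((L + 0)*6) = (8*17)*((49 + 0)*6) = 136*(49*6) = 136*294 = 39984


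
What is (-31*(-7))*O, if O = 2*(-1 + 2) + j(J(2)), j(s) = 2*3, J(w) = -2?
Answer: 1736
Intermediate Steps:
j(s) = 6
O = 8 (O = 2*(-1 + 2) + 6 = 2*1 + 6 = 2 + 6 = 8)
(-31*(-7))*O = -31*(-7)*8 = 217*8 = 1736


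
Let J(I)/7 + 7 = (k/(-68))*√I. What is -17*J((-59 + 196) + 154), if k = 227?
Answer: 833 + 1589*√291/4 ≈ 7609.6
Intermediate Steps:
J(I) = -49 - 1589*√I/68 (J(I) = -49 + 7*((227/(-68))*√I) = -49 + 7*((227*(-1/68))*√I) = -49 + 7*(-227*√I/68) = -49 - 1589*√I/68)
-17*J((-59 + 196) + 154) = -17*(-49 - 1589*√((-59 + 196) + 154)/68) = -17*(-49 - 1589*√(137 + 154)/68) = -17*(-49 - 1589*√291/68) = 833 + 1589*√291/4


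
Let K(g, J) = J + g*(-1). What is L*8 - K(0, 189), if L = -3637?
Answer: -29285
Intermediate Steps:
K(g, J) = J - g
L*8 - K(0, 189) = -3637*8 - (189 - 1*0) = -29096 - (189 + 0) = -29096 - 1*189 = -29096 - 189 = -29285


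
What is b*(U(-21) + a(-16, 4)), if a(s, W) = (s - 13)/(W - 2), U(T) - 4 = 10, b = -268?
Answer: 134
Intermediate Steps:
U(T) = 14 (U(T) = 4 + 10 = 14)
a(s, W) = (-13 + s)/(-2 + W)
b*(U(-21) + a(-16, 4)) = -268*(14 + (-13 - 16)/(-2 + 4)) = -268*(14 - 29/2) = -268*(-½) = 134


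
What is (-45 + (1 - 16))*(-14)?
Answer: 840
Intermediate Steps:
(-45 + (1 - 16))*(-14) = (-45 - 15)*(-14) = -60*(-14) = 840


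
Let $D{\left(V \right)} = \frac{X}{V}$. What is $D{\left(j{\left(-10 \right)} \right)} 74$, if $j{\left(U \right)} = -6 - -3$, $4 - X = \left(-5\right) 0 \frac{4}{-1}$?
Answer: $- \frac{296}{3} \approx -98.667$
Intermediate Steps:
$X = 4$ ($X = 4 - \left(-5\right) 0 \frac{4}{-1} = 4 - 0 \cdot 4 \left(-1\right) = 4 - 0 \left(-4\right) = 4 - 0 = 4 + 0 = 4$)
$j{\left(U \right)} = -3$ ($j{\left(U \right)} = -6 + 3 = -3$)
$D{\left(V \right)} = \frac{4}{V}$
$D{\left(j{\left(-10 \right)} \right)} 74 = \frac{4}{-3} \cdot 74 = 4 \left(- \frac{1}{3}\right) 74 = \left(- \frac{4}{3}\right) 74 = - \frac{296}{3}$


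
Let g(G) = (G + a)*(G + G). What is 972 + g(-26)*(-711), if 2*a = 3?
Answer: -904842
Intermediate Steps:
a = 3/2 (a = (½)*3 = 3/2 ≈ 1.5000)
g(G) = 2*G*(3/2 + G) (g(G) = (G + 3/2)*(G + G) = (3/2 + G)*(2*G) = 2*G*(3/2 + G))
972 + g(-26)*(-711) = 972 - 26*(3 + 2*(-26))*(-711) = 972 - 26*(3 - 52)*(-711) = 972 - 26*(-49)*(-711) = 972 + 1274*(-711) = 972 - 905814 = -904842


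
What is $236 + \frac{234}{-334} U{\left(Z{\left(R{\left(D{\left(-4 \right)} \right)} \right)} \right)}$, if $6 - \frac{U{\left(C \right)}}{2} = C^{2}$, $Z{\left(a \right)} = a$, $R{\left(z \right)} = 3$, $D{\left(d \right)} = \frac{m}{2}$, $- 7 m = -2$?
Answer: $\frac{40114}{167} \approx 240.2$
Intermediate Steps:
$m = \frac{2}{7}$ ($m = \left(- \frac{1}{7}\right) \left(-2\right) = \frac{2}{7} \approx 0.28571$)
$D{\left(d \right)} = \frac{1}{7}$ ($D{\left(d \right)} = \frac{2}{7 \cdot 2} = \frac{2}{7} \cdot \frac{1}{2} = \frac{1}{7}$)
$U{\left(C \right)} = 12 - 2 C^{2}$
$236 + \frac{234}{-334} U{\left(Z{\left(R{\left(D{\left(-4 \right)} \right)} \right)} \right)} = 236 + \frac{234}{-334} \left(12 - 2 \cdot 3^{2}\right) = 236 + 234 \left(- \frac{1}{334}\right) \left(12 - 18\right) = 236 - \frac{117 \left(12 - 18\right)}{167} = 236 - - \frac{702}{167} = 236 + \frac{702}{167} = \frac{40114}{167}$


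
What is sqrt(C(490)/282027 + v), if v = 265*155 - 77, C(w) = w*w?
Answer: sqrt(3261017014114242)/282027 ≈ 202.48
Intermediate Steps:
C(w) = w**2
v = 40998 (v = 41075 - 77 = 40998)
sqrt(C(490)/282027 + v) = sqrt(490**2/282027 + 40998) = sqrt(240100*(1/282027) + 40998) = sqrt(240100/282027 + 40998) = sqrt(11562783046/282027) = sqrt(3261017014114242)/282027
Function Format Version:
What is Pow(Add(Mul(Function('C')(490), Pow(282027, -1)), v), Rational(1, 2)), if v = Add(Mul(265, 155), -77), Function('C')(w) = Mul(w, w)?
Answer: Mul(Rational(1, 282027), Pow(3261017014114242, Rational(1, 2))) ≈ 202.48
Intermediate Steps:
Function('C')(w) = Pow(w, 2)
v = 40998 (v = Add(41075, -77) = 40998)
Pow(Add(Mul(Function('C')(490), Pow(282027, -1)), v), Rational(1, 2)) = Pow(Add(Mul(Pow(490, 2), Pow(282027, -1)), 40998), Rational(1, 2)) = Pow(Add(Mul(240100, Rational(1, 282027)), 40998), Rational(1, 2)) = Pow(Add(Rational(240100, 282027), 40998), Rational(1, 2)) = Pow(Rational(11562783046, 282027), Rational(1, 2)) = Mul(Rational(1, 282027), Pow(3261017014114242, Rational(1, 2)))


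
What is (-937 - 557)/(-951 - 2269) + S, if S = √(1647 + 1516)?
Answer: 747/1610 + √3163 ≈ 56.705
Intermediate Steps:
S = √3163 ≈ 56.241
(-937 - 557)/(-951 - 2269) + S = (-937 - 557)/(-951 - 2269) + √3163 = -1494/(-3220) + √3163 = -1494*(-1/3220) + √3163 = 747/1610 + √3163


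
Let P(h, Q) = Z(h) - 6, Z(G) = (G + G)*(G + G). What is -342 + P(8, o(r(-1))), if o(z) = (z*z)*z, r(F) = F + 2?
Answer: -92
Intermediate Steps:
r(F) = 2 + F
o(z) = z³ (o(z) = z²*z = z³)
Z(G) = 4*G² (Z(G) = (2*G)*(2*G) = 4*G²)
P(h, Q) = -6 + 4*h² (P(h, Q) = 4*h² - 6 = -6 + 4*h²)
-342 + P(8, o(r(-1))) = -342 + (-6 + 4*8²) = -342 + (-6 + 4*64) = -342 + (-6 + 256) = -342 + 250 = -92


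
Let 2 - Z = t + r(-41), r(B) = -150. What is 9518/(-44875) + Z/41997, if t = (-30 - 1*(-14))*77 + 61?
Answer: -113452607/628205125 ≈ -0.18060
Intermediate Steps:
t = -1171 (t = (-30 + 14)*77 + 61 = -16*77 + 61 = -1232 + 61 = -1171)
Z = 1323 (Z = 2 - (-1171 - 150) = 2 - 1*(-1321) = 2 + 1321 = 1323)
9518/(-44875) + Z/41997 = 9518/(-44875) + 1323/41997 = 9518*(-1/44875) + 1323*(1/41997) = -9518/44875 + 441/13999 = -113452607/628205125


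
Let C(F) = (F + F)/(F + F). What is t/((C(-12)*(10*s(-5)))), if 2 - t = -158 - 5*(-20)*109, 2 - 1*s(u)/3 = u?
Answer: -358/7 ≈ -51.143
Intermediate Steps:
s(u) = 6 - 3*u
C(F) = 1 (C(F) = (2*F)/((2*F)) = (2*F)*(1/(2*F)) = 1)
t = -10740 (t = 2 - (-158 - 5*(-20)*109) = 2 - (-158 + 100*109) = 2 - (-158 + 10900) = 2 - 1*10742 = 2 - 10742 = -10740)
t/((C(-12)*(10*s(-5)))) = -10740*1/(10*(6 - 3*(-5))) = -10740*1/(10*(6 + 15)) = -10740/(1*(10*21)) = -10740/(1*210) = -10740/210 = -10740*1/210 = -358/7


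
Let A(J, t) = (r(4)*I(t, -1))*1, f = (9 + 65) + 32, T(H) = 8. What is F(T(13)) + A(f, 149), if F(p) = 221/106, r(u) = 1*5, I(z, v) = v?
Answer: -309/106 ≈ -2.9151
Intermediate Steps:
r(u) = 5
f = 106 (f = 74 + 32 = 106)
A(J, t) = -5 (A(J, t) = (5*(-1))*1 = -5*1 = -5)
F(p) = 221/106 (F(p) = 221*(1/106) = 221/106)
F(T(13)) + A(f, 149) = 221/106 - 5 = -309/106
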